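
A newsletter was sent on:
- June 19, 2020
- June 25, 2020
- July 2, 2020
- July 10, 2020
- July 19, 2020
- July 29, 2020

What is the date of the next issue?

The spacing grows by 1 each time: 6, 7, 8, 9, 10 days.
Next gap: 11 days. July 29, 2020 + 11 days = August 9, 2020.

August 9, 2020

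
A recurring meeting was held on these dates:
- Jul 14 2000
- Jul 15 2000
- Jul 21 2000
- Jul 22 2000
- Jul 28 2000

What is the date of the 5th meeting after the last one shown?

The gap pattern 1, 6, 1, 6 repeats every 2 events.
These are the Fridays and Saturdays of each week.
The following Saturday is Jul 29 2000.
Next Friday: Aug 4 2000.
The following Saturday is Aug 5 2000.
Next Friday: Aug 11 2000.
The following Saturday is Aug 12 2000.

Aug 12 2000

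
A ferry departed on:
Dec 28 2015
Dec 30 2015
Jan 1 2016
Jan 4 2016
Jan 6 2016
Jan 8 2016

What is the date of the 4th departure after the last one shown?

Gaps: 2, 2, 3, 2, 2 days — not constant, but cyclic with period 3.
The events fall on every Monday, Wednesday and Friday.
The following Monday is Jan 11 2016.
The following Wednesday is Jan 13 2016.
The following Friday is Jan 15 2016.
The following Monday is Jan 18 2016.

Jan 18 2016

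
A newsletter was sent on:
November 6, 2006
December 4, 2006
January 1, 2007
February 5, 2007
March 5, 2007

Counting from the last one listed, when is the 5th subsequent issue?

August 6, 2007

Gaps: 28, 28, 35, 28 days — a mix of 28 and 35. Every date is a Monday.
Each is the 1st Monday of its month.
April 2007 — 1st Monday is April 2, 2007.
1st Monday of May 2007: May 7, 2007.
1st Monday of June 2007: June 4, 2007.
July 2007 — 1st Monday is July 2, 2007.
August 2007 — 1st Monday is August 6, 2007.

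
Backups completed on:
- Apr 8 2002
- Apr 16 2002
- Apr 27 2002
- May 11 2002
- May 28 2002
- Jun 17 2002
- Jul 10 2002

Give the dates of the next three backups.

Intervals are 8, 11, 14, 17, 20, 23 days — an arithmetic progression with common difference 3.
Next gap: 26 days. Jul 10 2002 + 26 days = Aug 5 2002.
Next gap: 29 days. Aug 5 2002 + 29 days = Sep 3 2002.
Next gap: 32 days. Sep 3 2002 + 32 days = Oct 5 2002.

Aug 5 2002, Sep 3 2002, Oct 5 2002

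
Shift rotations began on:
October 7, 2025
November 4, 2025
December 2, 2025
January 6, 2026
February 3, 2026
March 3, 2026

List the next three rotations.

April 7, 2026; May 5, 2026; June 2, 2026

These are Tuesdays at 28- or 35-day spacing (28, 28, 35, 28, 28).
The pattern: 1st Tuesday of the month.
1st Tuesday of April 2026: April 7, 2026.
May 2026 — 1st Tuesday is May 5, 2026.
June 2026 — 1st Tuesday is June 2, 2026.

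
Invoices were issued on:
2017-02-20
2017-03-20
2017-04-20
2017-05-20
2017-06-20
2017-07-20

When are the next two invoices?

2017-08-20, 2017-09-20

The day-of-month is always 20 (28, 31, 30, 31, 30 days between events).
So this recurs on the 20th of each month.
Next: August 2017 → 2017-08-20.
Next: September 2017 → 2017-09-20.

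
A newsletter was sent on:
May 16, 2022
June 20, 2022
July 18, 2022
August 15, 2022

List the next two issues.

September 19, 2022; October 17, 2022

These are Mondays at 28- or 35-day spacing (35, 28, 28).
The pattern: 3rd Monday of the month.
September 2022 — 3rd Monday is September 19, 2022.
October 2022 — 3rd Monday is October 17, 2022.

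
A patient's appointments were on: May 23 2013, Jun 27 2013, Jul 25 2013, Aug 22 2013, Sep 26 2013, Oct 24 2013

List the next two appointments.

Nov 28 2013, Dec 26 2013

Gaps: 35, 28, 28, 35, 28 days — a mix of 28 and 35. Every date is a Thursday.
Each is the 4th Thursday of its month.
November 2013 — 4th Thursday is Nov 28 2013.
4th Thursday of December 2013: Dec 26 2013.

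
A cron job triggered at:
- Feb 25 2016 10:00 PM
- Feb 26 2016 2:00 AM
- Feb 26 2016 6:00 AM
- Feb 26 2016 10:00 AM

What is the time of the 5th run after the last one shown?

Spacing: 4, 4, 4 h — constant 4 h.
Feb 26 2016 10:00 AM + 4 h = Feb 26 2016 2:00 PM.
Feb 26 2016 2:00 PM + 4 h = Feb 26 2016 6:00 PM.
Feb 26 2016 6:00 PM + 4 h = Feb 26 2016 10:00 PM.
Feb 26 2016 10:00 PM + 4 h = Feb 27 2016 2:00 AM.
Feb 27 2016 2:00 AM + 4 h = Feb 27 2016 6:00 AM.

Feb 27 2016 6:00 AM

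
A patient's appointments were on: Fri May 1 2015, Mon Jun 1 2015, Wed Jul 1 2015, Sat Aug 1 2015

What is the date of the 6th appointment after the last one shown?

Mon Feb 1 2016

The day-of-month is always 1 (31, 30, 31 days between events).
So this recurs on the 1st of each month.
Next: September 2015 → Tue Sep 1 2015.
October 2015: Thu Oct 1 2015.
Next: November 2015 → Sun Nov 1 2015.
Next: December 2015 → Tue Dec 1 2015.
Next: January 2016 → Fri Jan 1 2016.
February 2016: Mon Feb 1 2016.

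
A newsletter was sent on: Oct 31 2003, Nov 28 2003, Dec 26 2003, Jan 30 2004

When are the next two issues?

Every date is a Friday; gaps 28, 28, 35 days.
Each is the last Friday of its month (at least one falls on the 29th or later, ruling out '4th Friday').
February 2004 ends with Friday Feb 27 2004.
Last Friday of March 2004: Mar 26 2004.

Feb 27 2004, Mar 26 2004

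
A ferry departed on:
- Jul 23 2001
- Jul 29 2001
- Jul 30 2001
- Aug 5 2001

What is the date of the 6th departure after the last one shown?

Aug 26 2001

The gap pattern 6, 1, 6 repeats every 2 events.
These are the Mondays and Sundays of each week.
The following Monday is Aug 6 2001.
Next Sunday: Aug 12 2001.
Next Monday: Aug 13 2001.
Next Sunday: Aug 19 2001.
The following Monday is Aug 20 2001.
Next Sunday: Aug 26 2001.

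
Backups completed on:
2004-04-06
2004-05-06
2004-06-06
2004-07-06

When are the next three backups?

2004-08-06, 2004-09-06, 2004-10-06

Each date is the 6th; the gaps (30, 31, 30) track the month lengths.
The rule is the 6th of each month.
August 2004: 2004-08-06.
Next: September 2004 → 2004-09-06.
October 2004: 2004-10-06.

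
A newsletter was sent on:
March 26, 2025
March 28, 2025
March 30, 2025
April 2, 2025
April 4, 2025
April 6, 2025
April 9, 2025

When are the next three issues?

April 11, 2025; April 13, 2025; April 16, 2025

The gap pattern 2, 2, 3, 2, 2, 3 repeats every 3 events.
These are the Wednesdays, Fridays and Sundays of each week.
Next Friday: April 11, 2025.
Next Sunday: April 13, 2025.
Next Wednesday: April 16, 2025.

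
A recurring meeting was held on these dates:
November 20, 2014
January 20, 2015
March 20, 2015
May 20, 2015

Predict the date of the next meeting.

Gaps: 61, 59, 61 days — not constant. Every event is on the 20th of the month.
Pattern: the 20th of every 2 months.
Next: July 2015 → July 20, 2015.

July 20, 2015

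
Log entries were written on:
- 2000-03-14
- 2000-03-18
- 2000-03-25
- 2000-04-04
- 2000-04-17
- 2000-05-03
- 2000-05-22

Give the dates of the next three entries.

Gaps: 4, 7, 10, 13, 16, 19 days — each gap is 3 larger than the previous one.
Next gap: 22 days. 2000-05-22 + 22 days = 2000-06-13.
Next gap: 25 days. 2000-06-13 + 25 days = 2000-07-08.
Next gap: 28 days. 2000-07-08 + 28 days = 2000-08-05.

2000-06-13, 2000-07-08, 2000-08-05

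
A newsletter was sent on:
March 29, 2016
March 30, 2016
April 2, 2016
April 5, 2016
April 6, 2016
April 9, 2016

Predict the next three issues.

Every event lands on a Tuesday or Wednesday or Saturday (gaps cycle 1, 3, 3, 1, 3).
So the schedule is: every Tuesday, Wednesday and Saturday.
Next Tuesday: April 12, 2016.
The following Wednesday is April 13, 2016.
Next Saturday: April 16, 2016.

April 12, 2016; April 13, 2016; April 16, 2016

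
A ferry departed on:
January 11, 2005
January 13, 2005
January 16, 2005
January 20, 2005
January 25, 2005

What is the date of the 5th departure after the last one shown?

March 6, 2005

Intervals are 2, 3, 4, 5 days — an arithmetic progression with common difference 1.
Next gap: 6 days. January 25, 2005 + 6 days = January 31, 2005.
Next gap: 7 days. January 31, 2005 + 7 days = February 7, 2005.
Next gap: 8 days. February 7, 2005 + 8 days = February 15, 2005.
Next gap: 9 days. February 15, 2005 + 9 days = February 24, 2005.
Next gap: 10 days. February 24, 2005 + 10 days = March 6, 2005.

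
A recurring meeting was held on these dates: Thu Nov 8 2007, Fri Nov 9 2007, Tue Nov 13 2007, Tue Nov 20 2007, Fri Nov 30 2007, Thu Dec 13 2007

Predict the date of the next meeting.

Sat Dec 29 2007

The spacing grows by 3 each time: 1, 4, 7, 10, 13 days.
Next gap: 16 days. Thu Dec 13 2007 + 16 days = Sat Dec 29 2007.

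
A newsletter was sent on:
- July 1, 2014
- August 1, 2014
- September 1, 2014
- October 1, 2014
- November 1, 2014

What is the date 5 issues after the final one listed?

Each date is the 1st; the gaps (31, 31, 30, 31) track the month lengths.
The rule is the 1st of each month.
December 2014: December 1, 2014.
January 2015: January 1, 2015.
Next: February 2015 → February 1, 2015.
Next: March 2015 → March 1, 2015.
April 2015: April 1, 2015.

April 1, 2015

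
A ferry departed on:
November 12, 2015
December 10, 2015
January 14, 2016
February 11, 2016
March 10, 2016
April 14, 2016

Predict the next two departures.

Gaps: 28, 35, 28, 28, 35 days — a mix of 28 and 35. Every date is a Thursday.
Each is the 2nd Thursday of its month.
2nd Thursday of May 2016: May 12, 2016.
2nd Thursday of June 2016: June 9, 2016.

May 12, 2016; June 9, 2016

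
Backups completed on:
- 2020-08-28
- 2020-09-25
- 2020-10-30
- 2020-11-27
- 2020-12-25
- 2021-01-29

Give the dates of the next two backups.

2021-02-26, 2021-03-26

All Fridays; the gaps (28, 35, 28, 28, 35) vary with month length.
This is the last Friday of each month.
Last Friday of February 2021: 2021-02-26.
Last Friday of March 2021: 2021-03-26.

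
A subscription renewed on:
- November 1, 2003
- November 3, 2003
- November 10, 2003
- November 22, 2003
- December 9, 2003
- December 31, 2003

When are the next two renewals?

Gaps: 2, 7, 12, 17, 22 days — each gap is 5 larger than the previous one.
Next gap: 27 days. December 31, 2003 + 27 days = January 27, 2004.
Next gap: 32 days. January 27, 2004 + 32 days = February 28, 2004.

January 27, 2004; February 28, 2004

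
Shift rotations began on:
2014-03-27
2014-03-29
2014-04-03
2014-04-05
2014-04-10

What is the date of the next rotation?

The gap pattern 2, 5, 2, 5 repeats every 2 events.
These are the Thursdays and Saturdays of each week.
Next Saturday: 2014-04-12.

2014-04-12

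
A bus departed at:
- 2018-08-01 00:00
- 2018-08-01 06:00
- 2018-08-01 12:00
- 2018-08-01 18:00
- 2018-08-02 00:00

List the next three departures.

2018-08-02 06:00, 2018-08-02 12:00, 2018-08-02 18:00

Gaps: 6, 6, 6, 6 hours — each event is 6 hours after the previous one.
2018-08-02 00:00 + 6 h = 2018-08-02 06:00.
2018-08-02 06:00 + 6 h = 2018-08-02 12:00.
2018-08-02 12:00 + 6 h = 2018-08-02 18:00.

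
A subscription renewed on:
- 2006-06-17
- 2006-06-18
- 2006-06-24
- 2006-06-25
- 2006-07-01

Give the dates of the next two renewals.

Gaps: 1, 6, 1, 6 days — not constant, but cyclic with period 2.
The events fall on every Saturday and Sunday.
The following Sunday is 2006-07-02.
The following Saturday is 2006-07-08.

2006-07-02, 2006-07-08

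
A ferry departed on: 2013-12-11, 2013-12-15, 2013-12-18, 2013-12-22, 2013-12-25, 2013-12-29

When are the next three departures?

Gaps: 4, 3, 4, 3, 4 days — not constant, but cyclic with period 2.
The events fall on every Wednesday and Sunday.
The following Wednesday is 2014-01-01.
The following Sunday is 2014-01-05.
Next Wednesday: 2014-01-08.

2014-01-01, 2014-01-05, 2014-01-08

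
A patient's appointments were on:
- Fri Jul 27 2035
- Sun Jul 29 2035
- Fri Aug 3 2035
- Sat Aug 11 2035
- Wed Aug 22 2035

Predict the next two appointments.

Intervals are 2, 5, 8, 11 days — an arithmetic progression with common difference 3.
Next gap: 14 days. Wed Aug 22 2035 + 14 days = Wed Sep 5 2035.
Next gap: 17 days. Wed Sep 5 2035 + 17 days = Sat Sep 22 2035.

Wed Sep 5 2035, Sat Sep 22 2035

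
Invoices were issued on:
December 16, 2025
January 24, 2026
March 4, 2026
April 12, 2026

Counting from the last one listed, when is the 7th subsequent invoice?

Gaps between consecutive events: 39, 39, 39 days — a constant 39-day interval.
April 12, 2026 + 39 days = May 21, 2026.
May 21, 2026 + 39 days = June 29, 2026.
June 29, 2026 + 39 days = August 7, 2026.
August 7, 2026 + 39 days = September 15, 2026.
September 15, 2026 + 39 days = October 24, 2026.
October 24, 2026 + 39 days = December 2, 2026.
December 2, 2026 + 39 days = January 10, 2027.

January 10, 2027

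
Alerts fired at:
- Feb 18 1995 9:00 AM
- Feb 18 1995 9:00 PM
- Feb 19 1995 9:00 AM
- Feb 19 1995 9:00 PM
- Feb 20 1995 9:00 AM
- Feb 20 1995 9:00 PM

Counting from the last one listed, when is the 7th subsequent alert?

The interval is a steady 12 hours (12, 12, 12, 12, 12).
Feb 20 1995 9:00 PM + 12 h = Feb 21 1995 9:00 AM.
Feb 21 1995 9:00 AM + 12 h = Feb 21 1995 9:00 PM.
Feb 21 1995 9:00 PM + 12 h = Feb 22 1995 9:00 AM.
Feb 22 1995 9:00 AM + 12 h = Feb 22 1995 9:00 PM.
Feb 22 1995 9:00 PM + 12 h = Feb 23 1995 9:00 AM.
Feb 23 1995 9:00 AM + 12 h = Feb 23 1995 9:00 PM.
Feb 23 1995 9:00 PM + 12 h = Feb 24 1995 9:00 AM.

Feb 24 1995 9:00 AM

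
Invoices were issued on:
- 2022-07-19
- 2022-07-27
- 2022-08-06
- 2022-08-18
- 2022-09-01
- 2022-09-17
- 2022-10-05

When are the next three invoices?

2022-10-25, 2022-11-16, 2022-12-10

Intervals are 8, 10, 12, 14, 16, 18 days — an arithmetic progression with common difference 2.
Next gap: 20 days. 2022-10-05 + 20 days = 2022-10-25.
Next gap: 22 days. 2022-10-25 + 22 days = 2022-11-16.
Next gap: 24 days. 2022-11-16 + 24 days = 2022-12-10.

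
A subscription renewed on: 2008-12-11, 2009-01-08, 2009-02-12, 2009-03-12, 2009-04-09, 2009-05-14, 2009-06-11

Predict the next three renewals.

2009-07-09, 2009-08-13, 2009-09-10

These are Thursdays at 28- or 35-day spacing (28, 35, 28, 28, 35, 28).
The pattern: 2nd Thursday of the month.
July 2009 — 2nd Thursday is 2009-07-09.
2nd Thursday of August 2009: 2009-08-13.
September 2009 — 2nd Thursday is 2009-09-10.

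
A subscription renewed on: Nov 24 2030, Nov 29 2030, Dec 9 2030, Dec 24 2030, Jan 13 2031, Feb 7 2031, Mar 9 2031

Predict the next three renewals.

Gaps: 5, 10, 15, 20, 25, 30 days — each gap is 5 larger than the previous one.
Next gap: 35 days. Mar 9 2031 + 35 days = Apr 13 2031.
Next gap: 40 days. Apr 13 2031 + 40 days = May 23 2031.
Next gap: 45 days. May 23 2031 + 45 days = Jul 7 2031.

Apr 13 2031, May 23 2031, Jul 7 2031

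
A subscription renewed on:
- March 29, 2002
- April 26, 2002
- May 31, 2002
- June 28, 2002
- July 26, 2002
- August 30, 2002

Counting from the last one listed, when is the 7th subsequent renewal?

March 28, 2003

Every date is a Friday; gaps 28, 35, 28, 28, 35 days.
Each is the last Friday of its month (at least one falls on the 29th or later, ruling out '4th Friday').
Last Friday of September 2002: September 27, 2002.
October 2002 ends with Friday October 25, 2002.
November 2002 ends with Friday November 29, 2002.
December 2002 ends with Friday December 27, 2002.
January 2003 ends with Friday January 31, 2003.
February 2003 ends with Friday February 28, 2003.
March 2003 ends with Friday March 28, 2003.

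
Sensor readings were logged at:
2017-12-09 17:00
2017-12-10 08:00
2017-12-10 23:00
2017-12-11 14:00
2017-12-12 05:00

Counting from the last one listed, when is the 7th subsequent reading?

2017-12-16 14:00

The interval is a steady 15 hours (15, 15, 15, 15).
2017-12-12 05:00 + 15 h = 2017-12-12 20:00.
2017-12-12 20:00 + 15 h = 2017-12-13 11:00.
2017-12-13 11:00 + 15 h = 2017-12-14 02:00.
2017-12-14 02:00 + 15 h = 2017-12-14 17:00.
2017-12-14 17:00 + 15 h = 2017-12-15 08:00.
2017-12-15 08:00 + 15 h = 2017-12-15 23:00.
2017-12-15 23:00 + 15 h = 2017-12-16 14:00.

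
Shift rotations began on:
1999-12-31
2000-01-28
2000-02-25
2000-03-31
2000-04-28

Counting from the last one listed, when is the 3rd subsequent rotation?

2000-07-28

Every date is a Friday; gaps 28, 28, 35, 28 days.
Each is the last Friday of its month (at least one falls on the 29th or later, ruling out '4th Friday').
Last Friday of May 2000: 2000-05-26.
Last Friday of June 2000: 2000-06-30.
Last Friday of July 2000: 2000-07-28.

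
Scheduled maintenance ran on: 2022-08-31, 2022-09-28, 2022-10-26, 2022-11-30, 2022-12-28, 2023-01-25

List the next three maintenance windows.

2023-02-22, 2023-03-29, 2023-04-26

These are Wednesdays with 28, 28, 35, 28, 28-day gaps.
Each is the final Wednesday of its month — 2022-08-31 is past the 28th, so '4th Wednesday' doesn't fit.
February 2023 ends with Wednesday 2023-02-22.
Last Wednesday of March 2023: 2023-03-29.
April 2023 ends with Wednesday 2023-04-26.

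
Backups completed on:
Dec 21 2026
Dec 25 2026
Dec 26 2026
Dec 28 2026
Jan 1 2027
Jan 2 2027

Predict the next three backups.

Jan 4 2027, Jan 8 2027, Jan 9 2027

Gaps: 4, 1, 2, 4, 1 days — not constant, but cyclic with period 3.
The events fall on every Monday, Friday and Saturday.
The following Monday is Jan 4 2027.
The following Friday is Jan 8 2027.
The following Saturday is Jan 9 2027.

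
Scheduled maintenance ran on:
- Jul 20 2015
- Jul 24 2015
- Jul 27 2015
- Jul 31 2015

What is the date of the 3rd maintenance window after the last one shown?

Aug 10 2015

Gaps: 4, 3, 4 days — not constant, but cyclic with period 2.
The events fall on every Monday and Friday.
Next Monday: Aug 3 2015.
The following Friday is Aug 7 2015.
Next Monday: Aug 10 2015.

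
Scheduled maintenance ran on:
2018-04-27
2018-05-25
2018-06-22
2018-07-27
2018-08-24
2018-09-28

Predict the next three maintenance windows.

These are Fridays at 28- or 35-day spacing (28, 28, 35, 28, 35).
The pattern: 4th Friday of the month.
4th Friday of October 2018: 2018-10-26.
4th Friday of November 2018: 2018-11-23.
4th Friday of December 2018: 2018-12-28.

2018-10-26, 2018-11-23, 2018-12-28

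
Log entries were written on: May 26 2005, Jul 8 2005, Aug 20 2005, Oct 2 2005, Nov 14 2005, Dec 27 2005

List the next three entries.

Feb 8 2006, Mar 23 2006, May 5 2006

Every event comes 43 days after the last (43, 43, 43, 43, 43).
Dec 27 2005 + 43 days = Feb 8 2006.
Feb 8 2006 + 43 days = Mar 23 2006.
Mar 23 2006 + 43 days = May 5 2006.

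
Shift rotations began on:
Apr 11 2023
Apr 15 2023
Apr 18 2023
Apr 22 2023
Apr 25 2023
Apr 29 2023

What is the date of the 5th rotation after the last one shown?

May 16 2023

Every event lands on a Tuesday or Saturday (gaps cycle 4, 3, 4, 3, 4).
So the schedule is: every Tuesday and Saturday.
The following Tuesday is May 2 2023.
Next Saturday: May 6 2023.
Next Tuesday: May 9 2023.
Next Saturday: May 13 2023.
The following Tuesday is May 16 2023.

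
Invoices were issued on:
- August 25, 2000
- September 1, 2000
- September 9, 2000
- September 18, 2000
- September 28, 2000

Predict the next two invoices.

October 9, 2000; October 21, 2000

Gaps: 7, 8, 9, 10 days — each gap is 1 larger than the previous one.
Next gap: 11 days. September 28, 2000 + 11 days = October 9, 2000.
Next gap: 12 days. October 9, 2000 + 12 days = October 21, 2000.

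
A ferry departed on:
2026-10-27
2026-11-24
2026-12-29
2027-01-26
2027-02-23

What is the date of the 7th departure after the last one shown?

2027-09-28

All Tuesdays; the gaps (28, 35, 28, 28) vary with month length.
This is the last Tuesday of each month.
Last Tuesday of March 2027: 2027-03-30.
Last Tuesday of April 2027: 2027-04-27.
Last Tuesday of May 2027: 2027-05-25.
June 2027 ends with Tuesday 2027-06-29.
Last Tuesday of July 2027: 2027-07-27.
August 2027 ends with Tuesday 2027-08-31.
September 2027 ends with Tuesday 2027-09-28.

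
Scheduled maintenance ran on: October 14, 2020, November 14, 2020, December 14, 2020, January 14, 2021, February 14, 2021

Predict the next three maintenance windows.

March 14, 2021; April 14, 2021; May 14, 2021

Each date is the 14th; the gaps (31, 30, 31, 31) track the month lengths.
The rule is the 14th of each month.
Next: March 2021 → March 14, 2021.
Next: April 2021 → April 14, 2021.
Next: May 2021 → May 14, 2021.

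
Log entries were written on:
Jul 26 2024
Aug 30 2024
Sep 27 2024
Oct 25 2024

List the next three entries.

Nov 29 2024, Dec 27 2024, Jan 31 2025

These are Fridays with 35, 28, 28-day gaps.
Each is the final Friday of its month — Aug 30 2024 is past the 28th, so '4th Friday' doesn't fit.
November 2024 ends with Friday Nov 29 2024.
Last Friday of December 2024: Dec 27 2024.
January 2025 ends with Friday Jan 31 2025.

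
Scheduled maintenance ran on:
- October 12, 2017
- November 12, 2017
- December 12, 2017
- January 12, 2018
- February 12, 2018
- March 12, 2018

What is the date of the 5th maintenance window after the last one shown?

August 12, 2018

Gaps: 31, 30, 31, 31, 28 days — not constant. Every event is on the 12th of the month.
Pattern: the 12th of each month.
Next: April 2018 → April 12, 2018.
Next: May 2018 → May 12, 2018.
Next: June 2018 → June 12, 2018.
Next: July 2018 → July 12, 2018.
Next: August 2018 → August 12, 2018.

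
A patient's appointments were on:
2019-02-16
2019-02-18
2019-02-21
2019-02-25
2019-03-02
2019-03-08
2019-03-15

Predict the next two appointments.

Intervals are 2, 3, 4, 5, 6, 7 days — an arithmetic progression with common difference 1.
Next gap: 8 days. 2019-03-15 + 8 days = 2019-03-23.
Next gap: 9 days. 2019-03-23 + 9 days = 2019-04-01.

2019-03-23, 2019-04-01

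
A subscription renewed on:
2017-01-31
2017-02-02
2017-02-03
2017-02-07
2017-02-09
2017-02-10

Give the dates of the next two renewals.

2017-02-14, 2017-02-16

The gap pattern 2, 1, 4, 2, 1 repeats every 3 events.
These are the Tuesdays, Thursdays and Fridays of each week.
The following Tuesday is 2017-02-14.
Next Thursday: 2017-02-16.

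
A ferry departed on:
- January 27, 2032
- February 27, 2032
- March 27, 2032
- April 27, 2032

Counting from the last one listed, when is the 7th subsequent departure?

Each date is the 27th; the gaps (31, 29, 31) track the month lengths.
The rule is the 27th of each month.
Next: May 2032 → May 27, 2032.
Next: June 2032 → June 27, 2032.
Next: July 2032 → July 27, 2032.
Next: August 2032 → August 27, 2032.
September 2032: September 27, 2032.
October 2032: October 27, 2032.
Next: November 2032 → November 27, 2032.

November 27, 2032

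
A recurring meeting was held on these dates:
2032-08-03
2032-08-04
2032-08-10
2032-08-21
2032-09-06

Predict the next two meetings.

Intervals are 1, 6, 11, 16 days — an arithmetic progression with common difference 5.
Next gap: 21 days. 2032-09-06 + 21 days = 2032-09-27.
Next gap: 26 days. 2032-09-27 + 26 days = 2032-10-23.

2032-09-27, 2032-10-23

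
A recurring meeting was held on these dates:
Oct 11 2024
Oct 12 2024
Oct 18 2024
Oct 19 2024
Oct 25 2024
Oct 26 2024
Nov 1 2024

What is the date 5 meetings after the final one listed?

The gap pattern 1, 6, 1, 6, 1, 6 repeats every 2 events.
These are the Fridays and Saturdays of each week.
The following Saturday is Nov 2 2024.
Next Friday: Nov 8 2024.
Next Saturday: Nov 9 2024.
Next Friday: Nov 15 2024.
The following Saturday is Nov 16 2024.

Nov 16 2024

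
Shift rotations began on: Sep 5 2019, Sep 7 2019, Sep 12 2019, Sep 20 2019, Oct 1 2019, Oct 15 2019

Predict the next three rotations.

Gaps: 2, 5, 8, 11, 14 days — each gap is 3 larger than the previous one.
Next gap: 17 days. Oct 15 2019 + 17 days = Nov 1 2019.
Next gap: 20 days. Nov 1 2019 + 20 days = Nov 21 2019.
Next gap: 23 days. Nov 21 2019 + 23 days = Dec 14 2019.

Nov 1 2019, Nov 21 2019, Dec 14 2019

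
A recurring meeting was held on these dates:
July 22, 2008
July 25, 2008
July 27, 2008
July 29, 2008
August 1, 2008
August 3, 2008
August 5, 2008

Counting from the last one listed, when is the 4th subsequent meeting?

Gaps: 3, 2, 2, 3, 2, 2 days — not constant, but cyclic with period 3.
The events fall on every Tuesday, Friday and Sunday.
The following Friday is August 8, 2008.
The following Sunday is August 10, 2008.
Next Tuesday: August 12, 2008.
The following Friday is August 15, 2008.

August 15, 2008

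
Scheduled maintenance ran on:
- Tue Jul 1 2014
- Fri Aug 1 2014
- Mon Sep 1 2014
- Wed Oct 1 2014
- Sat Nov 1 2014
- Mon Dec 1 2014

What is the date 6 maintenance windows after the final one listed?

Mon Jun 1 2015

Each date is the 1st; the gaps (31, 31, 30, 31, 30) track the month lengths.
The rule is the 1st of each month.
January 2015: Thu Jan 1 2015.
Next: February 2015 → Sun Feb 1 2015.
March 2015: Sun Mar 1 2015.
Next: April 2015 → Wed Apr 1 2015.
May 2015: Fri May 1 2015.
June 2015: Mon Jun 1 2015.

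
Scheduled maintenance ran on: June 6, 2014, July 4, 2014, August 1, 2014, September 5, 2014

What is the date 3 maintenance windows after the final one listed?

December 5, 2014

Gaps: 28, 28, 35 days — a mix of 28 and 35. Every date is a Friday.
Each is the 1st Friday of its month.
1st Friday of October 2014: October 3, 2014.
November 2014 — 1st Friday is November 7, 2014.
December 2014 — 1st Friday is December 5, 2014.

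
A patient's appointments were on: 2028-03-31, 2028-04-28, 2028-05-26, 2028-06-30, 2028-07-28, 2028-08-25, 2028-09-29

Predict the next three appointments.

2028-10-27, 2028-11-24, 2028-12-29

Every date is a Friday; gaps 28, 28, 35, 28, 28, 35 days.
Each is the last Friday of its month (at least one falls on the 29th or later, ruling out '4th Friday').
Last Friday of October 2028: 2028-10-27.
Last Friday of November 2028: 2028-11-24.
December 2028 ends with Friday 2028-12-29.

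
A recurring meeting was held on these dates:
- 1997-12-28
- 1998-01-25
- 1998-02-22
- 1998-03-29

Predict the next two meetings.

All Sundays; the gaps (28, 28, 35) vary with month length.
This is the last Sunday of each month.
Last Sunday of April 1998: 1998-04-26.
Last Sunday of May 1998: 1998-05-31.

1998-04-26, 1998-05-31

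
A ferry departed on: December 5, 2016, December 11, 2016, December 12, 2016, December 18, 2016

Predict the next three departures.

Gaps: 6, 1, 6 days — not constant, but cyclic with period 2.
The events fall on every Monday and Sunday.
Next Monday: December 19, 2016.
The following Sunday is December 25, 2016.
The following Monday is December 26, 2016.

December 19, 2016; December 25, 2016; December 26, 2016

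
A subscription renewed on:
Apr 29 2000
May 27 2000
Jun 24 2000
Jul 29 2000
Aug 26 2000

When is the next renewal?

Every date is a Saturday; gaps 28, 28, 35, 28 days.
Each is the last Saturday of its month (at least one falls on the 29th or later, ruling out '4th Saturday').
September 2000 ends with Saturday Sep 30 2000.

Sep 30 2000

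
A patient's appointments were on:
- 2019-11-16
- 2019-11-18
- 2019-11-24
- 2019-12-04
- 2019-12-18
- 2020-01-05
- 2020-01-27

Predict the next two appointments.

Gaps: 2, 6, 10, 14, 18, 22 days — each gap is 4 larger than the previous one.
Next gap: 26 days. 2020-01-27 + 26 days = 2020-02-22.
Next gap: 30 days. 2020-02-22 + 30 days = 2020-03-23.

2020-02-22, 2020-03-23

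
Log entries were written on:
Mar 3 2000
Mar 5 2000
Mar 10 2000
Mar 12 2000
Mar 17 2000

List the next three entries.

Mar 19 2000, Mar 24 2000, Mar 26 2000

Every event lands on a Friday or Sunday (gaps cycle 2, 5, 2, 5).
So the schedule is: every Friday and Sunday.
Next Sunday: Mar 19 2000.
Next Friday: Mar 24 2000.
Next Sunday: Mar 26 2000.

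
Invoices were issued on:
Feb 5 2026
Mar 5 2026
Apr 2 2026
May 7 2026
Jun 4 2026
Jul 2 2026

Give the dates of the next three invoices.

These are Thursdays at 28- or 35-day spacing (28, 28, 35, 28, 28).
The pattern: 1st Thursday of the month.
August 2026 — 1st Thursday is Aug 6 2026.
1st Thursday of September 2026: Sep 3 2026.
October 2026 — 1st Thursday is Oct 1 2026.

Aug 6 2026, Sep 3 2026, Oct 1 2026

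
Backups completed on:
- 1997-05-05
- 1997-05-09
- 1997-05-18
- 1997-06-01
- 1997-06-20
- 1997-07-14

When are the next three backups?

1997-08-12, 1997-09-15, 1997-10-24

Intervals are 4, 9, 14, 19, 24 days — an arithmetic progression with common difference 5.
Next gap: 29 days. 1997-07-14 + 29 days = 1997-08-12.
Next gap: 34 days. 1997-08-12 + 34 days = 1997-09-15.
Next gap: 39 days. 1997-09-15 + 39 days = 1997-10-24.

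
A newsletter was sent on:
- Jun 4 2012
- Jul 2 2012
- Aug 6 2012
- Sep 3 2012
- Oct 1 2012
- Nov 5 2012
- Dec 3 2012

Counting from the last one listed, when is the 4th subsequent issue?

Apr 1 2013

These are Mondays at 28- or 35-day spacing (28, 35, 28, 28, 35, 28).
The pattern: 1st Monday of the month.
January 2013 — 1st Monday is Jan 7 2013.
1st Monday of February 2013: Feb 4 2013.
March 2013 — 1st Monday is Mar 4 2013.
April 2013 — 1st Monday is Apr 1 2013.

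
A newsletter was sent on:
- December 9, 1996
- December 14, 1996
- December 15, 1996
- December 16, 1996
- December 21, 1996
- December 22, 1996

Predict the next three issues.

Every event lands on a Monday or Saturday or Sunday (gaps cycle 5, 1, 1, 5, 1).
So the schedule is: every Monday, Saturday and Sunday.
Next Monday: December 23, 1996.
Next Saturday: December 28, 1996.
The following Sunday is December 29, 1996.

December 23, 1996; December 28, 1996; December 29, 1996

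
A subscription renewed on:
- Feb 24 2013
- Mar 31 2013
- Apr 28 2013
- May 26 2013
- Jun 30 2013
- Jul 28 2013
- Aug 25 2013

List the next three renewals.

All Sundays; the gaps (35, 28, 28, 35, 28, 28) vary with month length.
This is the last Sunday of each month.
Last Sunday of September 2013: Sep 29 2013.
October 2013 ends with Sunday Oct 27 2013.
Last Sunday of November 2013: Nov 24 2013.

Sep 29 2013, Oct 27 2013, Nov 24 2013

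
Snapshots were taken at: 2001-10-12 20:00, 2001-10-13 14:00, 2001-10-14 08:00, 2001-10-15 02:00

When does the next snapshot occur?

2001-10-15 20:00

Spacing: 18, 18, 18 h — constant 18 h.
2001-10-15 02:00 + 18 h = 2001-10-15 20:00.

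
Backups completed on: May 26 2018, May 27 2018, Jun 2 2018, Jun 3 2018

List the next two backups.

Gaps: 1, 6, 1 days — not constant, but cyclic with period 2.
The events fall on every Saturday and Sunday.
Next Saturday: Jun 9 2018.
The following Sunday is Jun 10 2018.

Jun 9 2018, Jun 10 2018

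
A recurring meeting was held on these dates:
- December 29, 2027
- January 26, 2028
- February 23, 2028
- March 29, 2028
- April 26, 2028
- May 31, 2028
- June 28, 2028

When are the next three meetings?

All Wednesdays; the gaps (28, 28, 35, 28, 35, 28) vary with month length.
This is the last Wednesday of each month.
Last Wednesday of July 2028: July 26, 2028.
Last Wednesday of August 2028: August 30, 2028.
September 2028 ends with Wednesday September 27, 2028.

July 26, 2028; August 30, 2028; September 27, 2028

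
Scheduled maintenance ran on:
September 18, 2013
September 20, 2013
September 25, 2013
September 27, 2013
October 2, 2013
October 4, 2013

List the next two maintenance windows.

Gaps: 2, 5, 2, 5, 2 days — not constant, but cyclic with period 2.
The events fall on every Wednesday and Friday.
The following Wednesday is October 9, 2013.
The following Friday is October 11, 2013.

October 9, 2013; October 11, 2013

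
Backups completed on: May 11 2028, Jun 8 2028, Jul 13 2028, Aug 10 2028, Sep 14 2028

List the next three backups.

Oct 12 2028, Nov 9 2028, Dec 14 2028

These are Thursdays at 28- or 35-day spacing (28, 35, 28, 35).
The pattern: 2nd Thursday of the month.
2nd Thursday of October 2028: Oct 12 2028.
November 2028 — 2nd Thursday is Nov 9 2028.
December 2028 — 2nd Thursday is Dec 14 2028.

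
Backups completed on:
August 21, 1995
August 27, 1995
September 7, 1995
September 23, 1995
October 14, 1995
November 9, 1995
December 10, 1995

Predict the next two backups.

January 15, 1996; February 25, 1996

The spacing grows by 5 each time: 6, 11, 16, 21, 26, 31 days.
Next gap: 36 days. December 10, 1995 + 36 days = January 15, 1996.
Next gap: 41 days. January 15, 1996 + 41 days = February 25, 1996.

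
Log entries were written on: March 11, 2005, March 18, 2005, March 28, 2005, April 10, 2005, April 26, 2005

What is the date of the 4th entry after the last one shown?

July 29, 2005

The spacing grows by 3 each time: 7, 10, 13, 16 days.
Next gap: 19 days. April 26, 2005 + 19 days = May 15, 2005.
Next gap: 22 days. May 15, 2005 + 22 days = June 6, 2005.
Next gap: 25 days. June 6, 2005 + 25 days = July 1, 2005.
Next gap: 28 days. July 1, 2005 + 28 days = July 29, 2005.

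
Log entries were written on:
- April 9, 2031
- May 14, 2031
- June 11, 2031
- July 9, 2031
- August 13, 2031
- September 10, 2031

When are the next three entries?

October 8, 2031; November 12, 2031; December 10, 2031

These are Wednesdays at 28- or 35-day spacing (35, 28, 28, 35, 28).
The pattern: 2nd Wednesday of the month.
October 2031 — 2nd Wednesday is October 8, 2031.
2nd Wednesday of November 2031: November 12, 2031.
December 2031 — 2nd Wednesday is December 10, 2031.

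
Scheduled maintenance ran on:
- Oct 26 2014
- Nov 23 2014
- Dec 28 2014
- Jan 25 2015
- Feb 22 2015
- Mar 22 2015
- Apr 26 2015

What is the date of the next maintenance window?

These are Sundays at 28- or 35-day spacing (28, 35, 28, 28, 28, 35).
The pattern: 4th Sunday of the month.
4th Sunday of May 2015: May 24 2015.

May 24 2015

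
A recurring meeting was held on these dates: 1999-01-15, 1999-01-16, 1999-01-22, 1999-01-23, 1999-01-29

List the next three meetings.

The gap pattern 1, 6, 1, 6 repeats every 2 events.
These are the Fridays and Saturdays of each week.
The following Saturday is 1999-01-30.
The following Friday is 1999-02-05.
The following Saturday is 1999-02-06.

1999-01-30, 1999-02-05, 1999-02-06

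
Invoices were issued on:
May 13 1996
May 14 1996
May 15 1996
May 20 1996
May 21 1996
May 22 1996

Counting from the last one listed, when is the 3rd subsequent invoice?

May 29 1996

The gap pattern 1, 1, 5, 1, 1 repeats every 3 events.
These are the Mondays, Tuesdays and Wednesdays of each week.
The following Monday is May 27 1996.
The following Tuesday is May 28 1996.
Next Wednesday: May 29 1996.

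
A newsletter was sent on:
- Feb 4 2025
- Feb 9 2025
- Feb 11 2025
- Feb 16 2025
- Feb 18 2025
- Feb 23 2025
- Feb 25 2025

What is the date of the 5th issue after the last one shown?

Mar 16 2025

Every event lands on a Tuesday or Sunday (gaps cycle 5, 2, 5, 2, 5, 2).
So the schedule is: every Tuesday and Sunday.
Next Sunday: Mar 2 2025.
The following Tuesday is Mar 4 2025.
The following Sunday is Mar 9 2025.
The following Tuesday is Mar 11 2025.
The following Sunday is Mar 16 2025.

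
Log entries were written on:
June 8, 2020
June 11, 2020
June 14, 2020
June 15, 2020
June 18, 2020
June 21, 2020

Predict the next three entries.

June 22, 2020; June 25, 2020; June 28, 2020

Every event lands on a Monday or Thursday or Sunday (gaps cycle 3, 3, 1, 3, 3).
So the schedule is: every Monday, Thursday and Sunday.
The following Monday is June 22, 2020.
The following Thursday is June 25, 2020.
Next Sunday: June 28, 2020.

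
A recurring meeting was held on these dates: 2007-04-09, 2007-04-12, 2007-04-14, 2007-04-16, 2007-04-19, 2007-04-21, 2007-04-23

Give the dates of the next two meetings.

2007-04-26, 2007-04-28

Gaps: 3, 2, 2, 3, 2, 2 days — not constant, but cyclic with period 3.
The events fall on every Monday, Thursday and Saturday.
Next Thursday: 2007-04-26.
Next Saturday: 2007-04-28.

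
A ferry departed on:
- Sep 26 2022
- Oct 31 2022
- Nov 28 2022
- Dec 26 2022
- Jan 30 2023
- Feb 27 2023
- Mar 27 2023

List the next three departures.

These are Mondays with 35, 28, 28, 35, 28, 28-day gaps.
Each is the final Monday of its month — Oct 31 2022 is past the 28th, so '4th Monday' doesn't fit.
April 2023 ends with Monday Apr 24 2023.
Last Monday of May 2023: May 29 2023.
June 2023 ends with Monday Jun 26 2023.

Apr 24 2023, May 29 2023, Jun 26 2023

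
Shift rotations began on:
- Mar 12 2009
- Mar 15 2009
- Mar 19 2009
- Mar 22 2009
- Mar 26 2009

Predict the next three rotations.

Mar 29 2009, Apr 2 2009, Apr 5 2009

Gaps: 3, 4, 3, 4 days — not constant, but cyclic with period 2.
The events fall on every Thursday and Sunday.
The following Sunday is Mar 29 2009.
The following Thursday is Apr 2 2009.
Next Sunday: Apr 5 2009.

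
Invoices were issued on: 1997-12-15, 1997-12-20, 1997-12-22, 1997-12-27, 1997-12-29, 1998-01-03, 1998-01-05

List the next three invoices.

Gaps: 5, 2, 5, 2, 5, 2 days — not constant, but cyclic with period 2.
The events fall on every Monday and Saturday.
The following Saturday is 1998-01-10.
The following Monday is 1998-01-12.
The following Saturday is 1998-01-17.

1998-01-10, 1998-01-12, 1998-01-17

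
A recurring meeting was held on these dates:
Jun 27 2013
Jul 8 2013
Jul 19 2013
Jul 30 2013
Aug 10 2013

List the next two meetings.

Gaps between consecutive events: 11, 11, 11, 11 days — a constant 11-day interval.
Aug 10 2013 + 11 days = Aug 21 2013.
Aug 21 2013 + 11 days = Sep 1 2013.

Aug 21 2013, Sep 1 2013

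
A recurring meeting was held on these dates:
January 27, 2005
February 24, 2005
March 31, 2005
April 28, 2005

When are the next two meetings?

Every date is a Thursday; gaps 28, 35, 28 days.
Each is the last Thursday of its month (at least one falls on the 29th or later, ruling out '4th Thursday').
Last Thursday of May 2005: May 26, 2005.
June 2005 ends with Thursday June 30, 2005.

May 26, 2005; June 30, 2005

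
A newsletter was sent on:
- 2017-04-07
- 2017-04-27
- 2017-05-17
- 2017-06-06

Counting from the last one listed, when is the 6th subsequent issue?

2017-10-04

Every event comes 20 days after the last (20, 20, 20).
2017-06-06 + 20 days = 2017-06-26.
2017-06-26 + 20 days = 2017-07-16.
2017-07-16 + 20 days = 2017-08-05.
2017-08-05 + 20 days = 2017-08-25.
2017-08-25 + 20 days = 2017-09-14.
2017-09-14 + 20 days = 2017-10-04.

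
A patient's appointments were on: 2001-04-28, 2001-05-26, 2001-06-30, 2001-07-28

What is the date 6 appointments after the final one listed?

2002-01-26

Every date is a Saturday; gaps 28, 35, 28 days.
Each is the last Saturday of its month (at least one falls on the 29th or later, ruling out '4th Saturday').
Last Saturday of August 2001: 2001-08-25.
Last Saturday of September 2001: 2001-09-29.
Last Saturday of October 2001: 2001-10-27.
November 2001 ends with Saturday 2001-11-24.
Last Saturday of December 2001: 2001-12-29.
Last Saturday of January 2002: 2002-01-26.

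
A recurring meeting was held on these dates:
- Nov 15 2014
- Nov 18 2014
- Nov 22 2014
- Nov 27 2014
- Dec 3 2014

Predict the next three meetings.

Gaps: 3, 4, 5, 6 days — each gap is 1 larger than the previous one.
Next gap: 7 days. Dec 3 2014 + 7 days = Dec 10 2014.
Next gap: 8 days. Dec 10 2014 + 8 days = Dec 18 2014.
Next gap: 9 days. Dec 18 2014 + 9 days = Dec 27 2014.

Dec 10 2014, Dec 18 2014, Dec 27 2014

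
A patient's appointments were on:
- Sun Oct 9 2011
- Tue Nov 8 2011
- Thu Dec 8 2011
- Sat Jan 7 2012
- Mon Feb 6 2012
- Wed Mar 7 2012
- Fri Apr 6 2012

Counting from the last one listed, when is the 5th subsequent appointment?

Mon Sep 3 2012

Every event comes 30 days after the last (30, 30, 30, 30, 30, 30).
Fri Apr 6 2012 + 30 days = Sun May 6 2012.
Sun May 6 2012 + 30 days = Tue Jun 5 2012.
Tue Jun 5 2012 + 30 days = Thu Jul 5 2012.
Thu Jul 5 2012 + 30 days = Sat Aug 4 2012.
Sat Aug 4 2012 + 30 days = Mon Sep 3 2012.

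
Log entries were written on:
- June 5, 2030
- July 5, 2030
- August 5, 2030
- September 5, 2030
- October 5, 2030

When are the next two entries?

November 5, 2030; December 5, 2030

Each date is the 5th; the gaps (30, 31, 31, 30) track the month lengths.
The rule is the 5th of each month.
Next: November 2030 → November 5, 2030.
December 2030: December 5, 2030.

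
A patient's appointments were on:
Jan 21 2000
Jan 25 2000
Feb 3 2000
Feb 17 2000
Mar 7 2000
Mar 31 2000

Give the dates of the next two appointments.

Apr 29 2000, Jun 2 2000

Gaps: 4, 9, 14, 19, 24 days — each gap is 5 larger than the previous one.
Next gap: 29 days. Mar 31 2000 + 29 days = Apr 29 2000.
Next gap: 34 days. Apr 29 2000 + 34 days = Jun 2 2000.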